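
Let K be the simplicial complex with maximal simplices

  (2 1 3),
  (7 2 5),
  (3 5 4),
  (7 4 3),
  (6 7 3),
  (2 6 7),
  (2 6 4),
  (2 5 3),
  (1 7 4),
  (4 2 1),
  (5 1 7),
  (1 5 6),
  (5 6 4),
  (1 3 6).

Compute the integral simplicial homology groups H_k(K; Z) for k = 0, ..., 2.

H_0 = Z,  H_1 = Z^2,  H_2 = Z.

K has 7 vertices, 21 edges, 14 triangles.
rank ∂_0 = 0, rank ∂_1 = 6 ⇒ b_0 = 7 − 0 − 6 = 1; all invariant factors of ∂_1 are 1 so no torsion. So H_0 = Z.
rank ∂_1 = 6, rank ∂_2 = 13 ⇒ b_1 = 21 − 6 − 13 = 2; all invariant factors of ∂_2 are 1 so no torsion. So H_1 = Z^2.
rank ∂_2 = 13, rank ∂_3 = 0 ⇒ b_2 = 14 − 13 − 0 = 1. So H_2 = Z.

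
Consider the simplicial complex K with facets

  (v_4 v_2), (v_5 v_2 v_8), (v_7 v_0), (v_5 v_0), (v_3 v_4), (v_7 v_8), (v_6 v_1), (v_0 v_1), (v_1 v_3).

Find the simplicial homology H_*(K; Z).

H_0 = Z,  H_1 = Z^2,  H_2 = 0.

Order the vertices as v_0 < v_1 < v_2 < v_3 < v_4 < v_5 < v_6 < v_7 < v_8. Listing each simplex with vertices in this order, K has dimension 2 with simplices:

  0-simplices (9): [v_0], [v_1], [v_2], [v_3], [v_4], [v_5], [v_6], [v_7], [v_8]
  1-simplices (11): [v_0,v_1], [v_0,v_5], [v_0,v_7], [v_1,v_3], [v_1,v_6], [v_2,v_4], [v_2,v_5], [v_2,v_8], [v_3,v_4], [v_5,v_8], [v_7,v_8]
  2-simplices (1): [v_2,v_5,v_8]

giving chain groups C_0 ≅ Z^9, C_1 ≅ Z^11, C_2 ≅ Z^1.

∂_1: C_1 → C_0 sends each edge [p,q] (with p < q) to q − p. For instance
  ∂[v_0,v_1] = [v_1] − [v_0].
This gives a 9×11 integer matrix of rank 8; reducing to Smith normal form yields diagonal entries (1,1,1,1,1,1,1,1).

∂_2: C_2 → C_1 maps a triangle to the signed sum of its edges. For instance
  ∂[v_2,v_5,v_8] = [v_5,v_8] − [v_2,v_8] + [v_2,v_5].
The 11×1 boundary matrix has rank 1 and Smith normal form diag(1).

Reading off H_k = ker ∂_k / im ∂_{k+1}:

  H_0: rank C_0 − rank ∂_1 = 9 − 8 = 1, and the invariant factors of ∂_1 are all 1, so H_0 ≅ Z.
  H_1: rank ker ∂_1 − rank ∂_2 = (11 − 8) − 1 = 2, and the invariant factors of ∂_2 are all 1, so H_1 ≅ Z^2.
  H_2: rank ker ∂_2 − rank ∂_3 = (1 − 1) − 0 = 0, and there is no ∂_3, so H_2 ≅ 0.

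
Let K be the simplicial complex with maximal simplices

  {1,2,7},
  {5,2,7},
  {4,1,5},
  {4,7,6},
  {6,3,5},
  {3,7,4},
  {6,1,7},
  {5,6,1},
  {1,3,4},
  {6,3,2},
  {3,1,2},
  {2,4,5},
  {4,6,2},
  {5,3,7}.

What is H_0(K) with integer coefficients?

We work with the vertex ordering 1 < 2 < 3 < 4 < 5 < 6 < 7. The simplices of K, each written with vertices in increasing order, are:

  0-simplices (7): [1], [2], [3], [4], [5], [6], [7]
  1-simplices (21): [1,2], [1,3], [1,4], [1,5], [1,6], [1,7], [2,3], [2,4], [2,5], [2,6], [2,7], [3,4], [3,5], [3,6], [3,7], [4,5], [4,6], [4,7], [5,6], [5,7], [6,7]
  2-simplices (14): [1,2,3], [1,2,7], [1,3,4], [1,4,5], [1,5,6], [1,6,7], [2,3,6], [2,4,5], [2,4,6], [2,5,7], [3,4,7], [3,5,6], [3,5,7], [4,6,7]

so the chain groups are C_0 ≅ Z^7, C_1 ≅ Z^21, C_2 ≅ Z^14.

∂_1: C_1 → C_0 maps an edge to its endpoints' difference, ∂[p,q] = q − p. For instance
  ∂[3,6] = [6] − [3].
This gives a 7×21 integer matrix of rank 6; reducing to Smith normal form yields diagonal entries (1,1,1,1,1,1).

The boundary map ∂_2: C_2 → C_1 maps a triangle to the signed sum of its edges. For instance
  ∂[1,4,5] = [4,5] − [1,5] + [1,4],
  ∂[1,5,6] = [5,6] − [1,6] + [1,5].
The resulting 21×14 matrix has rank 13, and its Smith normal form has invariant factors (1,1,1,1,1,1,1,1,1,1,1,1,1).

Computing H_k = (kernel of ∂_k) / (image of ∂_{k+1}):

  H_0: rank C_0 − rank ∂_1 = 7 − 6 = 1, and the invariant factors of ∂_1 are all 1, so H_0 ≅ Z.

H_0 ≅ Z.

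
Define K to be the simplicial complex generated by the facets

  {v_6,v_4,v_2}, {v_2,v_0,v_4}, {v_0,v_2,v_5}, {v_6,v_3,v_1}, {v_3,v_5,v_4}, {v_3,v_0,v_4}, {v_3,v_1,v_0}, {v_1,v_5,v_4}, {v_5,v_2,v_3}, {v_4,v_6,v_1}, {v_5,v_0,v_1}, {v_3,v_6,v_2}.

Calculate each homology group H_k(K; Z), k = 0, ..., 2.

H_0 ≅ Z,  H_1 ≅ Z/2,  H_2 = 0.

K has 7 vertices, 18 edges, 12 triangles.
rank ∂_0 = 0, rank ∂_1 = 6 ⇒ b_0 = 7 − 0 − 6 = 1; all invariant factors of ∂_1 are 1 so no torsion. So H_0 ≅ Z.
rank ∂_1 = 6, rank ∂_2 = 12 ⇒ b_1 = 18 − 6 − 12 = 0; ∂_2 has invariant factor(s) [2] giving torsion. So H_1 ≅ Z/2.
rank ∂_2 = 12, rank ∂_3 = 0 ⇒ b_2 = 12 − 12 − 0 = 0. So H_2 ≅ 0.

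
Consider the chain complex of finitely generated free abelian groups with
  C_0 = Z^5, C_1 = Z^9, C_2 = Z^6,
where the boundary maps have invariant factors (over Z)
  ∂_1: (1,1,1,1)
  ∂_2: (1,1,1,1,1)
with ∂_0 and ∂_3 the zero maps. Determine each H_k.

H_0 = Z,  H_1 = 0,  H_2 = Z.

H_0: b_0 = 5 − 0 − 4 = 1; torsion from ∂_1 factors > 1: none. So H_0 = Z.
H_1: b_1 = 9 − 4 − 5 = 0; torsion from ∂_2 factors > 1: none. So H_1 = 0.
H_2: b_2 = 6 − 5 − 0 = 1; torsion from ∂_3 factors > 1: none. So H_2 = Z.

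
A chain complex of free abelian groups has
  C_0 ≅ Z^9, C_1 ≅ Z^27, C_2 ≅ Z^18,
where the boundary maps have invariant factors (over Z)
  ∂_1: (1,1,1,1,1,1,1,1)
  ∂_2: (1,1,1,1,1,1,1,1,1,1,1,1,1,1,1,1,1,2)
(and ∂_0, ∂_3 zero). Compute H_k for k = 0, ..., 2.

H_0 ≅ Z,  H_1 ≅ Z × Z/2,  H_2 = 0.

H_0: b_0 = 9 − 0 − 8 = 1; torsion from ∂_1 factors > 1: none. So H_0 ≅ Z.
H_1: b_1 = 27 − 8 − 18 = 1; torsion from ∂_2 factors > 1: [2]. So H_1 ≅ Z × Z/2.
H_2: b_2 = 18 − 18 − 0 = 0; torsion from ∂_3 factors > 1: none. So H_2 ≅ 0.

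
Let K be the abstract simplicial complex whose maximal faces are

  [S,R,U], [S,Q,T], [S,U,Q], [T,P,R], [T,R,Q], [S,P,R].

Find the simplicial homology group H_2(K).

We work with the vertex ordering P < Q < R < S < T < U. The simplices of K, each written with vertices in increasing order, are:

  0-simplices (6): P, Q, R, S, T, U
  1-simplices (12): PR, PS, PT, QR, QS, QT, QU, RS, RT, RU, ST, SU
  2-simplices (6): PRS, PRT, QRT, QST, QSU, RSU

Hence C_0 ≅ Z^6, C_1 ≅ Z^12, C_2 ≅ Z^6.

The boundary map ∂_1: C_1 → C_0 maps an edge to its endpoints' difference, ∂[p,q] = q − p.
As a 6×12 matrix over Z this has rank 5, with invariant factors (1,1,1,1,1).

The boundary map ∂_2: C_2 → C_1 acts by ∂[p,q,r] = [q,r] − [p,r] + [p,q]. For instance
  ∂QSU = SU − QU + QS,
  ∂QRT = RT − QT + QR.
This gives a 12×6 integer matrix of rank 6; reducing to Smith normal form yields diagonal entries (1,1,1,1,1,1).

Computing H_k = (kernel of ∂_k) / (image of ∂_{k+1}):

  H_2: rank ker ∂_2 − rank ∂_3 = (6 − 6) − 0 = 0, and there is no ∂_3, so H_2 = 0.

(K is a triangulation of the cylinder S^1 x I.)

H_2 ≅ 0.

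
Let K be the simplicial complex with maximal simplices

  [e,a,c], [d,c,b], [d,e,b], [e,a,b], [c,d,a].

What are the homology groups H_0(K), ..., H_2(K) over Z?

H_0 = Z,  H_1 = Z,  H_2 = 0.

We work with the vertex ordering a < b < c < d < e. The simplices of K, each written with vertices in increasing order, are:

  0-simplices (5): a, b, c, d, e
  1-simplices (10): ab, ac, ad, ae, bc, bd, be, cd, ce, de
  2-simplices (5): abe, acd, ace, bcd, bde

giving chain groups C_0 ≅ Z^5, C_1 ≅ Z^10, C_2 ≅ Z^5.

The boundary map ∂_1: C_1 → C_0 sends each edge [p,q] (with p < q) to q − p.
This gives a 5×10 integer matrix of rank 4; reducing to Smith normal form yields diagonal entries (1,1,1,1).

Boundary ∂_2: C_2 → C_1 maps a triangle to the signed sum of its edges. For instance
  ∂bcd = cd − bd + bc,
  ∂ace = ce − ae + ac.
This gives a 10×5 integer matrix of rank 5; reducing to Smith normal form yields diagonal entries (1,1,1,1,1).

From H_k ≅ ker(∂_k) / im(∂_{k+1}) we obtain:

  H_0: rank C_0 − rank ∂_1 = 5 − 4 = 1, and the invariant factors of ∂_1 are all 1, so H_0 = Z.
  H_1: rank ker ∂_1 − rank ∂_2 = (10 − 4) − 5 = 1, and the invariant factors of ∂_2 are all 1, so H_1 = Z.
  H_2: rank ker ∂_2 − rank ∂_3 = (5 − 5) − 0 = 0, and there is no ∂_3, so H_2 = 0.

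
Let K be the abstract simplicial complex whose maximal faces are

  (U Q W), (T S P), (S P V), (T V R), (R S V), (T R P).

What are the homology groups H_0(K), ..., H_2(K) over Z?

H_0 ≅ Z^2,  H_1 ≅ Z,  H_2 = 0.

Fix the vertex order P < Q < R < S < T < U < V < W and write every simplex with vertices in increasing order. Then dim K = 2 and the simplices of K are:

  0-simplices (8): P, Q, R, S, T, U, V, W
  1-simplices (13): PR, PS, PT, PV, QU, QW, RS, RT, RV, ST, SV, TV, UW
  2-simplices (6): PRT, PST, PSV, QUW, RSV, RTV

giving chain groups C_0 ≅ Z^8, C_1 ≅ Z^13, C_2 ≅ Z^6.

Boundary ∂_1: C_1 → C_0 is given by ∂[p,q] = [q] − [p]. For instance
  ∂QU = U − Q.
The 8×13 boundary matrix has rank 6 and Smith normal form diag(1,1,1,1,1,1).

Boundary ∂_2: C_2 → C_1 sends each 2-simplex [p,q,r] to [q,r] − [p,r] + [p,q]. For instance
  ∂PRT = RT − PT + PR,
  ∂QUW = UW − QW + QU.
This gives a 13×6 integer matrix of rank 6; reducing to Smith normal form yields diagonal entries (1,1,1,1,1,1).

Reading off H_k = ker ∂_k / im ∂_{k+1}:

  H_0: rank C_0 − rank ∂_1 = 8 − 6 = 2, and the invariant factors of ∂_1 are all 1, so H_0 ≅ Z^2.
  H_1: rank ker ∂_1 − rank ∂_2 = (13 − 6) − 6 = 1, and the invariant factors of ∂_2 are all 1, so H_1 ≅ Z.
  H_2: rank ker ∂_2 − rank ∂_3 = (6 − 6) − 0 = 0, and there is no ∂_3, so H_2 ≅ 0.

As a check, the Euler characteristic is 8 − 13 + 6 = 1, which agrees with 2 − 1 + 0 = 1.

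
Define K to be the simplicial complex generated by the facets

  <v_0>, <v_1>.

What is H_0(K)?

Take the total order v_0 < v_1 on the vertex set. Then K (dimension 0) consists of the simplices:

  0-simplices (2): [v_0], [v_1]

so the chain groups are C_0 ≅ Z^2.

Now H_k = ker ∂_k / im ∂_{k+1}, so:

  H_0: rank C_0 − rank ∂_1 = 2 − 0 = 2, and there is no ∂_1, so H_0 ≅ Z^2.

(K is a triangulation of a set of 2 points.)

H_0 = Z^2.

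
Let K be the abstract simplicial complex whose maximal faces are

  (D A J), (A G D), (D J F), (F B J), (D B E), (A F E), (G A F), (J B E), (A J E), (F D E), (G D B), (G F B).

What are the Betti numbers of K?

Order the vertices as A < B < D < E < F < G < J. Listing each simplex with vertices in this order, K has dimension 2 with simplices:

  0-simplices (7): A, B, D, E, F, G, J
  1-simplices (18): AD, AE, AF, AG, AJ, BD, BE, BF, BG, BJ, DE, DF, DG, DJ, EF, EJ, FG, FJ
  2-simplices (12): ADG, ADJ, AEF, AEJ, AFG, BDE, BDG, BEJ, BFG, BFJ, DEF, DFJ

Hence C_0 ≅ Z^7, C_1 ≅ Z^18, C_2 ≅ Z^12.

Boundary ∂_1: C_1 → C_0 is given by ∂[p,q] = [q] − [p].
This gives a 7×18 integer matrix of rank 6; reducing to Smith normal form yields diagonal entries (1,1,1,1,1,1).

The boundary map ∂_2: C_2 → C_1 acts by ∂[p,q,r] = [q,r] − [p,r] + [p,q]. For instance
  ∂DEF = EF − DF + DE,
  ∂BEJ = EJ − BJ + BE.
This gives a 18×12 integer matrix of rank 12; reducing to Smith normal form yields diagonal entries (1,1,1,1,1,1,1,1,1,1,1,2).

From H_k ≅ ker(∂_k) / im(∂_{k+1}) we obtain:

  H_0: rank C_0 − rank ∂_1 = 7 − 6 = 1, and the invariant factors of ∂_1 are all 1, so H_0 ≅ Z.
  H_1: rank ker ∂_1 − rank ∂_2 = (18 − 6) − 12 = 0, and ∂_2 has invariant factor 2 > 1, so H_1 ≅ Z/2Z.
  H_2: rank ker ∂_2 − rank ∂_3 = (12 − 12) − 0 = 0, and there is no ∂_3, so H_2 ≅ 0.

Hence the Betti numbers are b_0 = 1, b_1 = 0, b_2 = 0.

b_0 = 1, b_1 = 0, b_2 = 0.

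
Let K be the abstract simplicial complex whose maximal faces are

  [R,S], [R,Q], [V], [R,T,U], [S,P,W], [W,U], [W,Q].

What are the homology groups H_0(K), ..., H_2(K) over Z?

H_0 = Z^2,  H_1 = Z^2,  H_2 = 0.

Fix the vertex order P < Q < R < S < T < U < V < W and write every simplex with vertices in increasing order. Then dim K = 2 and the simplices of K are:

  0-simplices (8): P, Q, R, S, T, U, V, W
  1-simplices (10): PS, PW, QR, QW, RS, RT, RU, SW, TU, UW
  2-simplices (2): PSW, RTU

so the chain groups are C_0 ≅ Z^8, C_1 ≅ Z^10, C_2 ≅ Z^2.

∂_1: C_1 → C_0 maps an edge to its endpoints' difference, ∂[p,q] = q − p. For instance
  ∂RS = S − R.
This gives a 8×10 integer matrix of rank 6; reducing to Smith normal form yields diagonal entries (1,1,1,1,1,1).

∂_2: C_2 → C_1 maps a triangle to the signed sum of its edges. For instance
  ∂RTU = TU − RU + RT,
  ∂PSW = SW − PW + PS.
This gives a 10×2 integer matrix of rank 2; reducing to Smith normal form yields diagonal entries (1,1).

From H_k ≅ ker(∂_k) / im(∂_{k+1}) we obtain:

  H_0: rank C_0 − rank ∂_1 = 8 − 6 = 2, and the invariant factors of ∂_1 are all 1, so H_0 ≅ Z^2.
  H_1: rank ker ∂_1 − rank ∂_2 = (10 − 6) − 2 = 2, and the invariant factors of ∂_2 are all 1, so H_1 ≅ Z^2.
  H_2: rank ker ∂_2 − rank ∂_3 = (2 − 2) − 0 = 0, and there is no ∂_3, so H_2 ≅ 0.

As a check, the Euler characteristic is 8 − 10 + 2 = 0, which agrees with 2 − 2 + 0 = 0.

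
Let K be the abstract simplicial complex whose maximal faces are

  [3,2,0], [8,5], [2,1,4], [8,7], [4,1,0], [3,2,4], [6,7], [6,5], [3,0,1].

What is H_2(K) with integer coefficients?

H_2 ≅ 0.

Order the vertices as 0 < 1 < 2 < 3 < 4 < 5 < 6 < 7 < 8. Listing each simplex with vertices in this order, K has dimension 2 with simplices:

  0-simplices (9): [0], [1], [2], [3], [4], [5], [6], [7], [8]
  1-simplices (14): [0,1], [0,2], [0,3], [0,4], [1,2], [1,3], [1,4], [2,3], [2,4], [3,4], [5,6], [5,8], [6,7], [7,8]
  2-simplices (5): [0,1,3], [0,1,4], [0,2,3], [1,2,4], [2,3,4]

giving chain groups C_0 ≅ Z^9, C_1 ≅ Z^14, C_2 ≅ Z^5.

The boundary map ∂_1: C_1 → C_0 sends each edge [p,q] (with p < q) to q − p. For instance
  ∂[6,7] = [7] − [6].
The 9×14 boundary matrix has rank 7 and Smith normal form diag(1,1,1,1,1,1,1).

Boundary ∂_2: C_2 → C_1 sends each 2-simplex [p,q,r] to [q,r] − [p,r] + [p,q]. For instance
  ∂[0,2,3] = [2,3] − [0,3] + [0,2],
  ∂[1,2,4] = [2,4] − [1,4] + [1,2].
The resulting 14×5 matrix has rank 5, and its Smith normal form has invariant factors (1,1,1,1,1).

Computing H_k = (kernel of ∂_k) / (image of ∂_{k+1}):

  H_2: rank ker ∂_2 − rank ∂_3 = (5 − 5) − 0 = 0, and there is no ∂_3, so H_2 = 0.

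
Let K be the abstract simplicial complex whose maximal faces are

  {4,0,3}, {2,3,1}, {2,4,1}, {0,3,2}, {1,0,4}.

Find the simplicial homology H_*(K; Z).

Fix the vertex order 0 < 1 < 2 < 3 < 4 and write every simplex with vertices in increasing order. Then dim K = 2 and the simplices of K are:

  0-simplices (5): [0], [1], [2], [3], [4]
  1-simplices (10): [0,1], [0,2], [0,3], [0,4], [1,2], [1,3], [1,4], [2,3], [2,4], [3,4]
  2-simplices (5): [0,1,4], [0,2,3], [0,3,4], [1,2,3], [1,2,4]

giving chain groups C_0 ≅ Z^5, C_1 ≅ Z^10, C_2 ≅ Z^5.

∂_1: C_1 → C_0 sends each edge [p,q] (with p < q) to q − p. For instance
  ∂[1,3] = [3] − [1].
This gives a 5×10 integer matrix of rank 4; reducing to Smith normal form yields diagonal entries (1,1,1,1).

Boundary ∂_2: C_2 → C_1 sends each 2-simplex [p,q,r] to [q,r] − [p,r] + [p,q]. For instance
  ∂[1,2,4] = [2,4] − [1,4] + [1,2],
  ∂[1,2,3] = [2,3] − [1,3] + [1,2].
As a 10×5 matrix over Z this has rank 5, with invariant factors (1,1,1,1,1).

Computing H_k = (kernel of ∂_k) / (image of ∂_{k+1}):

  H_0: rank C_0 − rank ∂_1 = 5 − 4 = 1, and the invariant factors of ∂_1 are all 1, so H_0 ≅ Z.
  H_1: rank ker ∂_1 − rank ∂_2 = (10 − 4) − 5 = 1, and the invariant factors of ∂_2 are all 1, so H_1 ≅ Z.
  H_2: rank ker ∂_2 − rank ∂_3 = (5 − 5) − 0 = 0, and there is no ∂_3, so H_2 ≅ 0.

(K is a triangulation of the Möbius band.)

H_0 = Z,  H_1 = Z,  H_2 = 0.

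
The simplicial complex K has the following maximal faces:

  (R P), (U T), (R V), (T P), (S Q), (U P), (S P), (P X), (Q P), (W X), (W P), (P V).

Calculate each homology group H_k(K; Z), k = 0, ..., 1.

We work with the vertex ordering P < Q < R < S < T < U < V < W < X. The simplices of K, each written with vertices in increasing order, are:

  0-simplices (9): P, Q, R, S, T, U, V, W, X
  1-simplices (12): PQ, PR, PS, PT, PU, PV, PW, PX, QS, RV, TU, WX

so the chain groups are C_0 ≅ Z^9, C_1 ≅ Z^12.

∂_1: C_1 → C_0 sends each edge [p,q] (with p < q) to q − p. For instance
  ∂PW = W − P.
The 9×12 boundary matrix has rank 8 and Smith normal form diag(1,1,1,1,1,1,1,1).

Now H_k = ker ∂_k / im ∂_{k+1}, so:

  H_0: rank C_0 − rank ∂_1 = 9 − 8 = 1, and the invariant factors of ∂_1 are all 1, so H_0 ≅ Z.
  H_1: rank ker ∂_1 − rank ∂_2 = (12 − 8) − 0 = 4, and there is no ∂_2, so H_1 ≅ Z^4.

As a check, the Euler characteristic is 9 − 12 = -3, which agrees with 1 − 4 = -3.

H_0 = Z,  H_1 = Z^4.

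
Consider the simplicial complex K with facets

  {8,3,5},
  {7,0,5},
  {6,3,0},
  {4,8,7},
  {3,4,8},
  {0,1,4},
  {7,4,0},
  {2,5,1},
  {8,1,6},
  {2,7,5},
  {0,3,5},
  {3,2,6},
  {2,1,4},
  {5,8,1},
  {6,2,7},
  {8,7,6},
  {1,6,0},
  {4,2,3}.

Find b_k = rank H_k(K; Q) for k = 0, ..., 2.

Take the total order 0 < 1 < 2 < 3 < 4 < 5 < 6 < 7 < 8 on the vertex set. Then K (dimension 2) consists of the simplices:

  0-simplices (9): [0], [1], [2], [3], [4], [5], [6], [7], [8]
  1-simplices (27): (27 of them)
  2-simplices (18): [0,1,4], [0,1,6], [0,3,5], [0,3,6], [0,4,7], [0,5,7], [1,2,4], [1,2,5], [1,5,8], [1,6,8], [2,3,4], [2,3,6], [2,5,7], [2,6,7], [3,4,8], [3,5,8], [4,7,8], [6,7,8]

so the chain groups are C_0 ≅ Z^9, C_1 ≅ Z^27, C_2 ≅ Z^18.

The boundary map ∂_1: C_1 → C_0 is given by ∂[p,q] = [q] − [p]. For instance
  ∂[1,4] = [4] − [1].
The resulting 9×27 matrix has rank 8, and its Smith normal form has invariant factors (1,1,1,1,1,1,1,1).

Boundary ∂_2: C_2 → C_1 acts by ∂[p,q,r] = [q,r] − [p,r] + [p,q]. For instance
  ∂[2,3,4] = [3,4] − [2,4] + [2,3],
  ∂[0,3,6] = [3,6] − [0,6] + [0,3].
The resulting 27×18 matrix has rank 17, and its Smith normal form has invariant factors (1,1,1,1,1,1,1,1,1,1,1,1,1,1,1,1,1).

Now H_k = ker ∂_k / im ∂_{k+1}, so:

  H_0: rank C_0 − rank ∂_1 = 9 − 8 = 1, and the invariant factors of ∂_1 are all 1, so H_0 ≅ Z.
  H_1: rank ker ∂_1 − rank ∂_2 = (27 − 8) − 17 = 2, and the invariant factors of ∂_2 are all 1, so H_1 ≅ Z^2.
  H_2: rank ker ∂_2 − rank ∂_3 = (18 − 17) − 0 = 1, and there is no ∂_3, so H_2 ≅ Z.

Hence the Betti numbers are b_0 = 1, b_1 = 2, b_2 = 1.

b_0 = 1, b_1 = 2, b_2 = 1.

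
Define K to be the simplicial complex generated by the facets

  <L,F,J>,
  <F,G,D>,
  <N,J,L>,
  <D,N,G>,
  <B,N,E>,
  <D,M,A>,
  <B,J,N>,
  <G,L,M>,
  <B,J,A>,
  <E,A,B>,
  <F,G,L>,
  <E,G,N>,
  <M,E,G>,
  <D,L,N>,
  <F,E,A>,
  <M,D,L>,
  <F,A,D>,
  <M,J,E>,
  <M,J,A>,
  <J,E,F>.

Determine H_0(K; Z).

H_0 ≅ Z.

We work with the vertex ordering A < B < D < E < F < G < J < L < M < N. The simplices of K, each written with vertices in increasing order, are:

  0-simplices (10): A, B, D, E, F, G, J, L, M, N
  1-simplices (30): AB, AD, AE, AF, AJ, AM, BE, BJ, BN, DF, DG, DL, DM, DN, EF, EG, EJ, EM, EN, FG, FJ, FL, GL, GM, GN, JL, JM, JN, LM, LN
  2-simplices (20): ABE, ABJ, ADF, ADM, AEF, AJM, BEN, BJN, DFG, DGN, DLM, DLN, EFJ, EGM, EGN, EJM, FGL, FJL, GLM, JLN

Hence C_0 ≅ Z^10, C_1 ≅ Z^30, C_2 ≅ Z^20.

The boundary map ∂_1: C_1 → C_0 maps an edge to its endpoints' difference, ∂[p,q] = q − p. For instance
  ∂FJ = J − F.
As a 10×30 matrix over Z this has rank 9, with invariant factors (1,1,1,1,1,1,1,1,1).

The boundary map ∂_2: C_2 → C_1 maps a triangle to the signed sum of its edges. For instance
  ∂AEF = EF − AF + AE,
  ∂DGN = GN − DN + DG.
The 30×20 boundary matrix has rank 20 and Smith normal form diag(1,1,1,1,1,1,1,1,1,1,1,1,1,1,1,1,1,1,1,2).

From H_k ≅ ker(∂_k) / im(∂_{k+1}) we obtain:

  H_0: rank C_0 − rank ∂_1 = 10 − 9 = 1, and the invariant factors of ∂_1 are all 1, so H_0 = Z.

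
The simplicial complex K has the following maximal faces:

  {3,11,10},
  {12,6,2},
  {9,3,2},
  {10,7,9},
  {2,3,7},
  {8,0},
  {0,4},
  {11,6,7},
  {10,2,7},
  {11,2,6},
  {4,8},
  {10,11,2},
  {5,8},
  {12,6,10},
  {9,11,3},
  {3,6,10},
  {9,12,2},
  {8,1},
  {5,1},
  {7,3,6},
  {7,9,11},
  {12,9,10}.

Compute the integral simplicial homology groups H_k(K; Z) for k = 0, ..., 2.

Take the total order 0 < 1 < 2 < 3 < 4 < 5 < 6 < 7 < 8 < 9 < 10 < 11 < 12 on the vertex set. Then K (dimension 2) consists of the simplices:

  0-simplices (13): [0], [1], [2], [3], [4], [5], [6], [7], [8], [9], [10], [11], [12]
  1-simplices (30): (30 of them)
  2-simplices (16): [2,3,7], [2,3,9], [2,6,11], [2,6,12], [2,7,10], [2,9,12], [2,10,11], [3,6,7], [3,6,10], [3,9,11], [3,10,11], [6,7,11], [6,10,12], [7,9,10], [7,9,11], [9,10,12]

giving chain groups C_0 ≅ Z^13, C_1 ≅ Z^30, C_2 ≅ Z^16.

The boundary map ∂_1: C_1 → C_0 maps an edge to its endpoints' difference, ∂[p,q] = q − p. For instance
  ∂[3,11] = [11] − [3].
This gives a 13×30 integer matrix of rank 11; reducing to Smith normal form yields diagonal entries (1,1,1,1,1,1,1,1,1,1,1).

∂_2: C_2 → C_1 sends each 2-simplex [p,q,r] to [q,r] − [p,r] + [p,q]. For instance
  ∂[6,7,11] = [7,11] − [6,11] + [6,7],
  ∂[2,3,9] = [3,9] − [2,9] + [2,3].
The 30×16 boundary matrix has rank 15 and Smith normal form diag(1,1,1,1,1,1,1,1,1,1,1,1,1,1,1).

Computing H_k = (kernel of ∂_k) / (image of ∂_{k+1}):

  H_0: rank C_0 − rank ∂_1 = 13 − 11 = 2, and the invariant factors of ∂_1 are all 1, so H_0 = Z^2.
  H_1: rank ker ∂_1 − rank ∂_2 = (30 − 11) − 15 = 4, and the invariant factors of ∂_2 are all 1, so H_1 = Z^4.
  H_2: rank ker ∂_2 − rank ∂_3 = (16 − 15) − 0 = 1, and there is no ∂_3, so H_2 = Z.

H_0 = Z^2,  H_1 = Z^4,  H_2 = Z.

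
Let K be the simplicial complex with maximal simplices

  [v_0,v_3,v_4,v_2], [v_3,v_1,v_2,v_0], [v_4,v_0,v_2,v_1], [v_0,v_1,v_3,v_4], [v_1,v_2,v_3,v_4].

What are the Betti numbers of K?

Fix the vertex order v_0 < v_1 < v_2 < v_3 < v_4 and write every simplex with vertices in increasing order. Then dim K = 3 and the simplices of K are:

  0-simplices (5): [v_0], [v_1], [v_2], [v_3], [v_4]
  1-simplices (10): [v_0,v_1], [v_0,v_2], [v_0,v_3], [v_0,v_4], [v_1,v_2], [v_1,v_3], [v_1,v_4], [v_2,v_3], [v_2,v_4], [v_3,v_4]
  2-simplices (10): [v_0,v_1,v_2], [v_0,v_1,v_3], [v_0,v_1,v_4], [v_0,v_2,v_3], [v_0,v_2,v_4], [v_0,v_3,v_4], [v_1,v_2,v_3], [v_1,v_2,v_4], [v_1,v_3,v_4], [v_2,v_3,v_4]
  3-simplices (5): [v_0,v_1,v_2,v_3], [v_0,v_1,v_2,v_4], [v_0,v_1,v_3,v_4], [v_0,v_2,v_3,v_4], [v_1,v_2,v_3,v_4]

giving chain groups C_0 ≅ Z^5, C_1 ≅ Z^10, C_2 ≅ Z^10, C_3 ≅ Z^5.

∂_1: C_1 → C_0 sends each edge [p,q] (with p < q) to q − p. For instance
  ∂[v_2,v_4] = [v_4] − [v_2].
The 5×10 boundary matrix has rank 4 and Smith normal form diag(1,1,1,1).

∂_2: C_2 → C_1 acts by ∂[p,q,r] = [q,r] − [p,r] + [p,q]. For instance
  ∂[v_1,v_2,v_4] = [v_2,v_4] − [v_1,v_4] + [v_1,v_2],
  ∂[v_0,v_1,v_4] = [v_1,v_4] − [v_0,v_4] + [v_0,v_1].
The resulting 10×10 matrix has rank 6, and its Smith normal form has invariant factors (1,1,1,1,1,1).

The boundary map ∂_3: C_3 → C_2 sends each 3-simplex σ to the alternating sum Σ_i (−1)^i (σ with its i-th vertex removed). For instance
  ∂[v_0,v_1,v_2,v_3] = [v_1,v_2,v_3] − [v_0,v_2,v_3] + [v_0,v_1,v_3] − [v_0,v_1,v_2],
  ∂[v_1,v_2,v_3,v_4] = [v_2,v_3,v_4] − [v_1,v_3,v_4] + [v_1,v_2,v_4] − [v_1,v_2,v_3].
The 10×5 boundary matrix has rank 4 and Smith normal form diag(1,1,1,1).

Computing H_k = (kernel of ∂_k) / (image of ∂_{k+1}):

  H_0: rank C_0 − rank ∂_1 = 5 − 4 = 1, and the invariant factors of ∂_1 are all 1, so H_0 ≅ Z.
  H_1: rank ker ∂_1 − rank ∂_2 = (10 − 4) − 6 = 0, and the invariant factors of ∂_2 are all 1, so H_1 ≅ 0.
  H_2: rank ker ∂_2 − rank ∂_3 = (10 − 6) − 4 = 0, and the invariant factors of ∂_3 are all 1, so H_2 ≅ 0.
  H_3: rank ker ∂_3 − rank ∂_4 = (5 − 4) − 0 = 1, and there is no ∂_4, so H_3 ≅ Z.

Hence the Betti numbers are b_0 = 1, b_1 = 0, b_2 = 0, b_3 = 1.

b_0 = 1, b_1 = 0, b_2 = 0, b_3 = 1.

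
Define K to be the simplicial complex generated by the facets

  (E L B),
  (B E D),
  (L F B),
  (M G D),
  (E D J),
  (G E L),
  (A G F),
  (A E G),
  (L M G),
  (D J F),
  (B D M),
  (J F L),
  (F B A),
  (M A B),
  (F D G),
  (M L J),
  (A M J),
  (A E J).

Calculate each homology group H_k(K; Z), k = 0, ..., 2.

H_0 ≅ Z,  H_1 ≅ Z^2,  H_2 ≅ Z.

Fix the vertex order A < B < D < E < F < G < J < L < M and write every simplex with vertices in increasing order. Then dim K = 2 and the simplices of K are:

  0-simplices (9): A, B, D, E, F, G, J, L, M
  1-simplices (27): AB, AE, AF, AG, AJ, AM, BD, BE, BF, BL, BM, DE, DF, DG, DJ, DM, EG, EJ, EL, FG, FJ, FL, GL, GM, JL, JM, LM
  2-simplices (18): ABF, ABM, AEG, AEJ, AFG, AJM, BDE, BDM, BEL, BFL, DEJ, DFG, DFJ, DGM, EGL, FJL, GLM, JLM

Hence C_0 ≅ Z^9, C_1 ≅ Z^27, C_2 ≅ Z^18.

The boundary map ∂_1: C_1 → C_0 is given by ∂[p,q] = [q] − [p]. For instance
  ∂DE = E − D.
This gives a 9×27 integer matrix of rank 8; reducing to Smith normal form yields diagonal entries (1,1,1,1,1,1,1,1).

∂_2: C_2 → C_1 sends each 2-simplex [p,q,r] to [q,r] − [p,r] + [p,q]. For instance
  ∂FJL = JL − FL + FJ,
  ∂AEG = EG − AG + AE.
The 27×18 boundary matrix has rank 17 and Smith normal form diag(1,1,1,1,1,1,1,1,1,1,1,1,1,1,1,1,1).

Reading off H_k = ker ∂_k / im ∂_{k+1}:

  H_0: rank C_0 − rank ∂_1 = 9 − 8 = 1, and the invariant factors of ∂_1 are all 1, so H_0 = Z.
  H_1: rank ker ∂_1 − rank ∂_2 = (27 − 8) − 17 = 2, and the invariant factors of ∂_2 are all 1, so H_1 = Z^2.
  H_2: rank ker ∂_2 − rank ∂_3 = (18 − 17) − 0 = 1, and there is no ∂_3, so H_2 = Z.

(K is a triangulation of the torus T^2.)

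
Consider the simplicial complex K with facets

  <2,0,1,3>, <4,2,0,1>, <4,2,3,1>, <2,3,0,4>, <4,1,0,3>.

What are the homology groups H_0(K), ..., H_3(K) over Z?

Fix the vertex order 0 < 1 < 2 < 3 < 4 and write every simplex with vertices in increasing order. Then dim K = 3 and the simplices of K are:

  0-simplices (5): [0], [1], [2], [3], [4]
  1-simplices (10): [0,1], [0,2], [0,3], [0,4], [1,2], [1,3], [1,4], [2,3], [2,4], [3,4]
  2-simplices (10): [0,1,2], [0,1,3], [0,1,4], [0,2,3], [0,2,4], [0,3,4], [1,2,3], [1,2,4], [1,3,4], [2,3,4]
  3-simplices (5): [0,1,2,3], [0,1,2,4], [0,1,3,4], [0,2,3,4], [1,2,3,4]

giving chain groups C_0 ≅ Z^5, C_1 ≅ Z^10, C_2 ≅ Z^10, C_3 ≅ Z^5.

Boundary ∂_1: C_1 → C_0 sends each edge [p,q] (with p < q) to q − p. For instance
  ∂[0,2] = [2] − [0].
As a 5×10 matrix over Z this has rank 4, with invariant factors (1,1,1,1).

∂_2: C_2 → C_1 maps a triangle to the signed sum of its edges. For instance
  ∂[0,2,4] = [2,4] − [0,4] + [0,2],
  ∂[0,1,4] = [1,4] − [0,4] + [0,1].
As a 10×10 matrix over Z this has rank 6, with invariant factors (1,1,1,1,1,1).

∂_3: C_3 → C_2 sends each 3-simplex σ to the alternating sum Σ_i (−1)^i (σ with its i-th vertex removed). For instance
  ∂[0,1,3,4] = [1,3,4] − [0,3,4] + [0,1,4] − [0,1,3],
  ∂[1,2,3,4] = [2,3,4] − [1,3,4] + [1,2,4] − [1,2,3].
The resulting 10×5 matrix has rank 4, and its Smith normal form has invariant factors (1,1,1,1).

Now H_k = ker ∂_k / im ∂_{k+1}, so:

  H_0: rank C_0 − rank ∂_1 = 5 − 4 = 1, and the invariant factors of ∂_1 are all 1, so H_0 = Z.
  H_1: rank ker ∂_1 − rank ∂_2 = (10 − 4) − 6 = 0, and the invariant factors of ∂_2 are all 1, so H_1 = 0.
  H_2: rank ker ∂_2 − rank ∂_3 = (10 − 6) − 4 = 0, and the invariant factors of ∂_3 are all 1, so H_2 = 0.
  H_3: rank ker ∂_3 − rank ∂_4 = (5 − 4) − 0 = 1, and there is no ∂_4, so H_3 = Z.

As a check, the Euler characteristic is 5 − 10 + 10 − 5 = 0, which agrees with 1 − 0 + 0 − 1 = 0.

H_0 = Z,  H_1 = 0,  H_2 = 0,  H_3 = Z.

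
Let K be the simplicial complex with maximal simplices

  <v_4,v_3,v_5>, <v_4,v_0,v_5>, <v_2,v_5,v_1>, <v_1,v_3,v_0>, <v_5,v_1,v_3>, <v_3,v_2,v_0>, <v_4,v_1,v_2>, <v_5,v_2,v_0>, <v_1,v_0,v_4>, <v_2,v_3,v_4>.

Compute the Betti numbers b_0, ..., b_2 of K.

b_0 = 1, b_1 = 0, b_2 = 0.

Order the vertices as v_0 < v_1 < v_2 < v_3 < v_4 < v_5. Listing each simplex with vertices in this order, K has dimension 2 with simplices:

  0-simplices (6): [v_0], [v_1], [v_2], [v_3], [v_4], [v_5]
  1-simplices (15): (15 of them)
  2-simplices (10): [v_0,v_1,v_3], [v_0,v_1,v_4], [v_0,v_2,v_3], [v_0,v_2,v_5], [v_0,v_4,v_5], [v_1,v_2,v_4], [v_1,v_2,v_5], [v_1,v_3,v_5], [v_2,v_3,v_4], [v_3,v_4,v_5]

so the chain groups are C_0 ≅ Z^6, C_1 ≅ Z^15, C_2 ≅ Z^10.

Boundary ∂_1: C_1 → C_0 sends each edge [p,q] (with p < q) to q − p.
This gives a 6×15 integer matrix of rank 5; reducing to Smith normal form yields diagonal entries (1,1,1,1,1).

∂_2: C_2 → C_1 maps a triangle to the signed sum of its edges. For instance
  ∂[v_2,v_3,v_4] = [v_3,v_4] − [v_2,v_4] + [v_2,v_3],
  ∂[v_1,v_2,v_4] = [v_2,v_4] − [v_1,v_4] + [v_1,v_2].
This gives a 15×10 integer matrix of rank 10; reducing to Smith normal form yields diagonal entries (1,1,1,1,1,1,1,1,1,2).

Now H_k = ker ∂_k / im ∂_{k+1}, so:

  H_0: rank C_0 − rank ∂_1 = 6 − 5 = 1, and the invariant factors of ∂_1 are all 1, so H_0 = Z.
  H_1: rank ker ∂_1 − rank ∂_2 = (15 − 5) − 10 = 0, and ∂_2 has invariant factor 2 > 1, so H_1 = Z/2.
  H_2: rank ker ∂_2 − rank ∂_3 = (10 − 10) − 0 = 0, and there is no ∂_3, so H_2 = 0.

Hence the Betti numbers are b_0 = 1, b_1 = 0, b_2 = 0.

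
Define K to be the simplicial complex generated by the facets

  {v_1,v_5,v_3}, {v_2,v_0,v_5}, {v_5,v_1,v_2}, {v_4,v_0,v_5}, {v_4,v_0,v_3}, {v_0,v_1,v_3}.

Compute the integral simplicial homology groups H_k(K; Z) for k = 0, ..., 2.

We work with the vertex ordering v_0 < v_1 < v_2 < v_3 < v_4 < v_5. The simplices of K, each written with vertices in increasing order, are:

  0-simplices (6): [v_0], [v_1], [v_2], [v_3], [v_4], [v_5]
  1-simplices (12): [v_0,v_1], [v_0,v_2], [v_0,v_3], [v_0,v_4], [v_0,v_5], [v_1,v_2], [v_1,v_3], [v_1,v_5], [v_2,v_5], [v_3,v_4], [v_3,v_5], [v_4,v_5]
  2-simplices (6): [v_0,v_1,v_3], [v_0,v_2,v_5], [v_0,v_3,v_4], [v_0,v_4,v_5], [v_1,v_2,v_5], [v_1,v_3,v_5]

Hence C_0 ≅ Z^6, C_1 ≅ Z^12, C_2 ≅ Z^6.

Boundary ∂_1: C_1 → C_0 maps an edge to its endpoints' difference, ∂[p,q] = q − p.
The 6×12 boundary matrix has rank 5 and Smith normal form diag(1,1,1,1,1).

The boundary map ∂_2: C_2 → C_1 maps a triangle to the signed sum of its edges. For instance
  ∂[v_0,v_2,v_5] = [v_2,v_5] − [v_0,v_5] + [v_0,v_2],
  ∂[v_1,v_2,v_5] = [v_2,v_5] − [v_1,v_5] + [v_1,v_2].
This gives a 12×6 integer matrix of rank 6; reducing to Smith normal form yields diagonal entries (1,1,1,1,1,1).

Computing H_k = (kernel of ∂_k) / (image of ∂_{k+1}):

  H_0: rank C_0 − rank ∂_1 = 6 − 5 = 1, and the invariant factors of ∂_1 are all 1, so H_0 = Z.
  H_1: rank ker ∂_1 − rank ∂_2 = (12 − 5) − 6 = 1, and the invariant factors of ∂_2 are all 1, so H_1 = Z.
  H_2: rank ker ∂_2 − rank ∂_3 = (6 − 6) − 0 = 0, and there is no ∂_3, so H_2 = 0.

As a check, the Euler characteristic is 6 − 12 + 6 = 0, which agrees with 1 − 1 + 0 = 0.

H_0 = Z,  H_1 = Z,  H_2 = 0.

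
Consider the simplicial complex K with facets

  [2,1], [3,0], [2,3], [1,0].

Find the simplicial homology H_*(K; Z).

Order the vertices as 0 < 1 < 2 < 3. Listing each simplex with vertices in this order, K has dimension 1 with simplices:

  0-simplices (4): [0], [1], [2], [3]
  1-simplices (4): [0,1], [0,3], [1,2], [2,3]

so the chain groups are C_0 ≅ Z^4, C_1 ≅ Z^4.

Boundary ∂_1: C_1 → C_0 is given by ∂[p,q] = [q] − [p]. For instance
  ∂[0,1] = [1] − [0].
The resulting 4×4 matrix has rank 3, and its Smith normal form has invariant factors (1,1,1).

Computing H_k = (kernel of ∂_k) / (image of ∂_{k+1}):

  H_0: rank C_0 − rank ∂_1 = 4 − 3 = 1, and the invariant factors of ∂_1 are all 1, so H_0 = Z.
  H_1: rank ker ∂_1 − rank ∂_2 = (4 − 3) − 0 = 1, and there is no ∂_2, so H_1 = Z.

H_0 = Z,  H_1 = Z.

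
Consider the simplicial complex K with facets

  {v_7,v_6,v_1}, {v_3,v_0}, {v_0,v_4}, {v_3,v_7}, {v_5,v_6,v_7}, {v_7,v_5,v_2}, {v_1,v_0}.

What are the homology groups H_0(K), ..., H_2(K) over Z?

Take the total order v_0 < v_1 < v_2 < v_3 < v_4 < v_5 < v_6 < v_7 on the vertex set. Then K (dimension 2) consists of the simplices:

  0-simplices (8): [v_0], [v_1], [v_2], [v_3], [v_4], [v_5], [v_6], [v_7]
  1-simplices (11): [v_0,v_1], [v_0,v_3], [v_0,v_4], [v_1,v_6], [v_1,v_7], [v_2,v_5], [v_2,v_7], [v_3,v_7], [v_5,v_6], [v_5,v_7], [v_6,v_7]
  2-simplices (3): [v_1,v_6,v_7], [v_2,v_5,v_7], [v_5,v_6,v_7]

Hence C_0 ≅ Z^8, C_1 ≅ Z^11, C_2 ≅ Z^3.

The boundary map ∂_1: C_1 → C_0 maps an edge to its endpoints' difference, ∂[p,q] = q − p. For instance
  ∂[v_2,v_5] = [v_5] − [v_2].
As a 8×11 matrix over Z this has rank 7, with invariant factors (1,1,1,1,1,1,1).

Boundary ∂_2: C_2 → C_1 acts by ∂[p,q,r] = [q,r] − [p,r] + [p,q]. For instance
  ∂[v_1,v_6,v_7] = [v_6,v_7] − [v_1,v_7] + [v_1,v_6],
  ∂[v_5,v_6,v_7] = [v_6,v_7] − [v_5,v_7] + [v_5,v_6].
The resulting 11×3 matrix has rank 3, and its Smith normal form has invariant factors (1,1,1).

From H_k ≅ ker(∂_k) / im(∂_{k+1}) we obtain:

  H_0: rank C_0 − rank ∂_1 = 8 − 7 = 1, and the invariant factors of ∂_1 are all 1, so H_0 = Z.
  H_1: rank ker ∂_1 − rank ∂_2 = (11 − 7) − 3 = 1, and the invariant factors of ∂_2 are all 1, so H_1 = Z.
  H_2: rank ker ∂_2 − rank ∂_3 = (3 − 3) − 0 = 0, and there is no ∂_3, so H_2 = 0.

As a check, the Euler characteristic is 8 − 11 + 3 = 0, which agrees with 1 − 1 + 0 = 0.

H_0 ≅ Z,  H_1 ≅ Z,  H_2 = 0.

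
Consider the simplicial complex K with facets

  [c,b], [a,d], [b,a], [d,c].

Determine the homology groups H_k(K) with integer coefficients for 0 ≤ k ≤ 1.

H_0 ≅ Z,  H_1 ≅ Z.

Order the vertices as a < b < c < d. Listing each simplex with vertices in this order, K has dimension 1 with simplices:

  0-simplices (4): a, b, c, d
  1-simplices (4): ab, ad, bc, cd

giving chain groups C_0 ≅ Z^4, C_1 ≅ Z^4.

The boundary map ∂_1: C_1 → C_0 maps an edge to its endpoints' difference, ∂[p,q] = q − p. For instance
  ∂ab = b − a.
This gives a 4×4 integer matrix of rank 3; reducing to Smith normal form yields diagonal entries (1,1,1).

Now H_k = ker ∂_k / im ∂_{k+1}, so:

  H_0: rank C_0 − rank ∂_1 = 4 − 3 = 1, and the invariant factors of ∂_1 are all 1, so H_0 ≅ Z.
  H_1: rank ker ∂_1 − rank ∂_2 = (4 − 3) − 0 = 1, and there is no ∂_2, so H_1 ≅ Z.

(K is a triangulation of the circle S^1.)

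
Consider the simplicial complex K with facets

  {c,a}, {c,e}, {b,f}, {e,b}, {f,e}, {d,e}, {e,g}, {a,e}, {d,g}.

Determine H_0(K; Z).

H_0 = Z.

Take the total order a < b < c < d < e < f < g on the vertex set. Then K (dimension 1) consists of the simplices:

  0-simplices (7): a, b, c, d, e, f, g
  1-simplices (9): ac, ae, be, bf, ce, de, dg, ef, eg

giving chain groups C_0 ≅ Z^7, C_1 ≅ Z^9.

∂_1: C_1 → C_0 sends each edge [p,q] (with p < q) to q − p.
This gives a 7×9 integer matrix of rank 6; reducing to Smith normal form yields diagonal entries (1,1,1,1,1,1).

Now H_k = ker ∂_k / im ∂_{k+1}, so:

  H_0: rank C_0 − rank ∂_1 = 7 − 6 = 1, and the invariant factors of ∂_1 are all 1, so H_0 ≅ Z.

(K is a triangulation of a wedge of 3 circles.)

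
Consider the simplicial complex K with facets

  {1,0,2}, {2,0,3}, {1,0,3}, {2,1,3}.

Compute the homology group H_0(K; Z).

Order the vertices as 0 < 1 < 2 < 3. Listing each simplex with vertices in this order, K has dimension 2 with simplices:

  0-simplices (4): [0], [1], [2], [3]
  1-simplices (6): [0,1], [0,2], [0,3], [1,2], [1,3], [2,3]
  2-simplices (4): [0,1,2], [0,1,3], [0,2,3], [1,2,3]

giving chain groups C_0 ≅ Z^4, C_1 ≅ Z^6, C_2 ≅ Z^4.

The boundary map ∂_1: C_1 → C_0 sends each edge [p,q] (with p < q) to q − p.
As a 4×6 matrix over Z this has rank 3, with invariant factors (1,1,1).

The boundary map ∂_2: C_2 → C_1 acts by ∂[p,q,r] = [q,r] − [p,r] + [p,q]. For instance
  ∂[1,2,3] = [2,3] − [1,3] + [1,2],
  ∂[0,1,2] = [1,2] − [0,2] + [0,1].
The 6×4 boundary matrix has rank 3 and Smith normal form diag(1,1,1).

From H_k ≅ ker(∂_k) / im(∂_{k+1}) we obtain:

  H_0: rank C_0 − rank ∂_1 = 4 − 3 = 1, and the invariant factors of ∂_1 are all 1, so H_0 = Z.

(K is a triangulation of the 2-sphere S^2.)

H_0 ≅ Z.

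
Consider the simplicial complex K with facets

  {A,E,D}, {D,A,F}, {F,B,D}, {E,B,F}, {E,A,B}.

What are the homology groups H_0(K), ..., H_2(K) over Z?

We work with the vertex ordering A < B < D < E < F. The simplices of K, each written with vertices in increasing order, are:

  0-simplices (5): A, B, D, E, F
  1-simplices (10): AB, AD, AE, AF, BD, BE, BF, DE, DF, EF
  2-simplices (5): ABE, ADE, ADF, BDF, BEF

Hence C_0 ≅ Z^5, C_1 ≅ Z^10, C_2 ≅ Z^5.

The boundary map ∂_1: C_1 → C_0 is given by ∂[p,q] = [q] − [p]. For instance
  ∂DF = F − D.
As a 5×10 matrix over Z this has rank 4, with invariant factors (1,1,1,1).

∂_2: C_2 → C_1 sends each 2-simplex [p,q,r] to [q,r] − [p,r] + [p,q]. For instance
  ∂BDF = DF − BF + BD,
  ∂ADE = DE − AE + AD.
The 10×5 boundary matrix has rank 5 and Smith normal form diag(1,1,1,1,1).

From H_k ≅ ker(∂_k) / im(∂_{k+1}) we obtain:

  H_0: rank C_0 − rank ∂_1 = 5 − 4 = 1, and the invariant factors of ∂_1 are all 1, so H_0 ≅ Z.
  H_1: rank ker ∂_1 − rank ∂_2 = (10 − 4) − 5 = 1, and the invariant factors of ∂_2 are all 1, so H_1 ≅ Z.
  H_2: rank ker ∂_2 − rank ∂_3 = (5 − 5) − 0 = 0, and there is no ∂_3, so H_2 ≅ 0.

As a check, the Euler characteristic is 5 − 10 + 5 = 0, which agrees with 1 − 1 + 0 = 0.

H_0 = Z,  H_1 = Z,  H_2 = 0.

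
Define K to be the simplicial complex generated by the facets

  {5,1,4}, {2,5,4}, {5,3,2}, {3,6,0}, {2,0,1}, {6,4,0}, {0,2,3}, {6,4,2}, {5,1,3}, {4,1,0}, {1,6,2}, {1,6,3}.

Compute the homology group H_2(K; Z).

Fix the vertex order 0 < 1 < 2 < 3 < 4 < 5 < 6 and write every simplex with vertices in increasing order. Then dim K = 2 and the simplices of K are:

  0-simplices (7): [0], [1], [2], [3], [4], [5], [6]
  1-simplices (18): [0,1], [0,2], [0,3], [0,4], [0,6], [1,2], [1,3], [1,4], [1,5], [1,6], [2,3], [2,4], [2,5], [2,6], [3,5], [3,6], [4,5], [4,6]
  2-simplices (12): [0,1,2], [0,1,4], [0,2,3], [0,3,6], [0,4,6], [1,2,6], [1,3,5], [1,3,6], [1,4,5], [2,3,5], [2,4,5], [2,4,6]

giving chain groups C_0 ≅ Z^7, C_1 ≅ Z^18, C_2 ≅ Z^12.

The boundary map ∂_1: C_1 → C_0 maps an edge to its endpoints' difference, ∂[p,q] = q − p. For instance
  ∂[0,1] = [1] − [0].
As a 7×18 matrix over Z this has rank 6, with invariant factors (1,1,1,1,1,1).

Boundary ∂_2: C_2 → C_1 acts by ∂[p,q,r] = [q,r] − [p,r] + [p,q]. For instance
  ∂[1,3,5] = [3,5] − [1,5] + [1,3],
  ∂[0,4,6] = [4,6] − [0,6] + [0,4].
The resulting 18×12 matrix has rank 12, and its Smith normal form has invariant factors (1,1,1,1,1,1,1,1,1,1,1,2).

Reading off H_k = ker ∂_k / im ∂_{k+1}:

  H_2: rank ker ∂_2 − rank ∂_3 = (12 − 12) − 0 = 0, and there is no ∂_3, so H_2 ≅ 0.

(K is a triangulation of the real projective plane RP^2.)

H_2 = 0.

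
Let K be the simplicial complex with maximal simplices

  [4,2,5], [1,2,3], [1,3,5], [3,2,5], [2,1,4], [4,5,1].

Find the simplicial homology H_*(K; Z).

Take the total order 1 < 2 < 3 < 4 < 5 on the vertex set. Then K (dimension 2) consists of the simplices:

  0-simplices (5): [1], [2], [3], [4], [5]
  1-simplices (9): [1,2], [1,3], [1,4], [1,5], [2,3], [2,4], [2,5], [3,5], [4,5]
  2-simplices (6): [1,2,3], [1,2,4], [1,3,5], [1,4,5], [2,3,5], [2,4,5]

so the chain groups are C_0 ≅ Z^5, C_1 ≅ Z^9, C_2 ≅ Z^6.

The boundary map ∂_1: C_1 → C_0 maps an edge to its endpoints' difference, ∂[p,q] = q − p. For instance
  ∂[2,5] = [5] − [2].
This gives a 5×9 integer matrix of rank 4; reducing to Smith normal form yields diagonal entries (1,1,1,1).

∂_2: C_2 → C_1 maps a triangle to the signed sum of its edges. For instance
  ∂[1,4,5] = [4,5] − [1,5] + [1,4],
  ∂[2,4,5] = [4,5] − [2,5] + [2,4].
This gives a 9×6 integer matrix of rank 5; reducing to Smith normal form yields diagonal entries (1,1,1,1,1).

Computing H_k = (kernel of ∂_k) / (image of ∂_{k+1}):

  H_0: rank C_0 − rank ∂_1 = 5 − 4 = 1, and the invariant factors of ∂_1 are all 1, so H_0 ≅ Z.
  H_1: rank ker ∂_1 − rank ∂_2 = (9 − 4) − 5 = 0, and the invariant factors of ∂_2 are all 1, so H_1 ≅ 0.
  H_2: rank ker ∂_2 − rank ∂_3 = (6 − 5) − 0 = 1, and there is no ∂_3, so H_2 ≅ Z.

H_0 = Z,  H_1 = 0,  H_2 = Z.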